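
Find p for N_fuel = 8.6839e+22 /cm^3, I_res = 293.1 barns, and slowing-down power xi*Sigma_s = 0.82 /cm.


p = exp(-N * I * 1e-24 / (xi*Sigma_s))
p = exp(-8.6839e+22 * 293.1 * 1e-24 / 0.82)
p = 3.3087e-14

3.3087e-14


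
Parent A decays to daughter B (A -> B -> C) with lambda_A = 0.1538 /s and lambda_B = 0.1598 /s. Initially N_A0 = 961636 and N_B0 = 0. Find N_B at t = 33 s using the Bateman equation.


N_B(t) = lambda_A * N_A0 / (lambda_B - lambda_A) * [exp(-lambda_A*t) - exp(-lambda_B*t)]
exp(-0.1538*33) = 0.006248587; exp(-0.1598*33) = 0.005126152
N_B = 0.1538 * 961636 / (0.1598 - 0.1538) * (0.006248587 - 0.005126152)
N_B = 27668

27668


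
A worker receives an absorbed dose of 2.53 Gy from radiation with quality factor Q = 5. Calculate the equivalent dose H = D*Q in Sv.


H = D * Q
H = 2.53 * 5
H = 12.650 Sv

12.650


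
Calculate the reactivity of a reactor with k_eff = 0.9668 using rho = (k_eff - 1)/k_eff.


rho = (k_eff - 1) / k_eff
rho = (0.9668 - 1) / 0.9668
rho = -0.034340

-0.034340


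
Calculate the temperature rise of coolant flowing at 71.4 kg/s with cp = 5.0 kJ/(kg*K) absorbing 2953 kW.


dT = Q / (m_dot * cp)
dT = 2953 / (71.4 * 5.0)
dT = 8.2717 C

8.2717


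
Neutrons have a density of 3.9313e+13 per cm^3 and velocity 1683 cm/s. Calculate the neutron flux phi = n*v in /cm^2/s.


phi = n * v
phi = 3.9313e+13 * 1683
phi = 6.6164e+16 /cm^2/s

6.6164e+16


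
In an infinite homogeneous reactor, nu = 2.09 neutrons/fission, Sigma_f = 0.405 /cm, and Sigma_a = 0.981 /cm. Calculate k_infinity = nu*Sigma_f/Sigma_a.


k_inf = nu * Sigma_f / Sigma_a
k_inf = 2.09 * 0.405 / 0.981
k_inf = 0.86284

0.86284


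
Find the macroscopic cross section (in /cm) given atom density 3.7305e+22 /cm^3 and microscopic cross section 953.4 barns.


Sigma = N * sigma_barns * 1e-24
Sigma = 3.7305e+22 * 953.4 * 1e-24
Sigma = 35.567 /cm

35.567


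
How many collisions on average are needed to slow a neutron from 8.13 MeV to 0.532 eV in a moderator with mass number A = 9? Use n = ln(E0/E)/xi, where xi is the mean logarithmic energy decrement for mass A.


xi = 1 + (A-1)^2/(2A)*ln((A-1)/(A+1)) = 0.2066007 (for A = 9)
n = ln(E0/E) / xi
n = ln(8.13e6 / 0.532) / 0.2066007
n = ln(1.528195e+07) / 0.2066007 = 80.068

80.068


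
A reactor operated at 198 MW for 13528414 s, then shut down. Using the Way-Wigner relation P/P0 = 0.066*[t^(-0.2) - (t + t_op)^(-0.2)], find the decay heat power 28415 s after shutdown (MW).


P/P0 = 0.066 * [t^(-0.2) - (t + t_op)^(-0.2)]
P/P0 = 0.066 * [28415^(-0.2) - (28415 + 13528414)^(-0.2)]
P/P0 = 0.066 * [0.1286147 - 0.03746005] = 0.006016207
P = 198 * 0.006016207 = 1.1912 MW

1.1912


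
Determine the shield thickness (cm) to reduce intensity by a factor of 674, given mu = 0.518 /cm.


x = ln(factor) / mu
x = ln(674) / 0.518
x = 12.574 cm

12.574


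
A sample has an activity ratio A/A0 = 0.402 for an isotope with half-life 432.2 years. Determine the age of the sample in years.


lambda = ln(2) / t_half = ln(2) / 432.2 = 0.001603765 /yr
t = -ln(A/A0) / lambda
t = -ln(0.402) / 0.001603765
t = 568.23 yr

568.23


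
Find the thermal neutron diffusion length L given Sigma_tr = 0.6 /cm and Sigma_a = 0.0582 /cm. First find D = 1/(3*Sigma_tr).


D = 1 / (3 * Sigma_tr) = 1 / (3 * 0.6) = 0.5555556 cm
L = sqrt(D / Sigma_a)
L = sqrt(0.5555556 / 0.0582)
L = 3.0896 cm

3.0896


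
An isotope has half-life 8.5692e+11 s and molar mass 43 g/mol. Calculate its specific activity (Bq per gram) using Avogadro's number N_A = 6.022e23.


lambda = ln(2) / t_half = ln(2) / 8.5692e+11 = 8.088820e-13 /s
SA = lambda * N_A / M
SA = 8.088820e-13 * 6.022e23 / 43
SA = 1.1328e+10 Bq/g

1.1328e+10


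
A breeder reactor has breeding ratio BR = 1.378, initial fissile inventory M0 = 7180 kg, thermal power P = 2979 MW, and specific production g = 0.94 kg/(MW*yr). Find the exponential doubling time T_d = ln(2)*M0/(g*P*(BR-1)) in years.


Breeding gain G = BR - 1 = 1.378 - 1 = 0.378
Fissile production rate = g * P * G = 0.94 * 2979 * 0.378 = 1058.49828 kg/yr
T_d = ln(2) * M0 / (g * P * G)
T_d = ln(2) * 7180 / 1058.49828 = 4.7018 yr

4.7018


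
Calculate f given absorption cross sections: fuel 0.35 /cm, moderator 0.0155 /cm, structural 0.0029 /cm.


f = Sigma_a_fuel / (Sigma_a_fuel + Sigma_a_mod + Sigma_a_other)
f = 0.35 / (0.35 + 0.0155 + 0.0029)
f = 0.95005

0.95005


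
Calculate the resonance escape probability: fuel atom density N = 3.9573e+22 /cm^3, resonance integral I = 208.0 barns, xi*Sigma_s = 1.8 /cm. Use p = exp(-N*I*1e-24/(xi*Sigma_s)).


p = exp(-N * I * 1e-24 / (xi*Sigma_s))
p = exp(-3.9573e+22 * 208.0 * 1e-24 / 1.8)
p = 0.010328

0.010328


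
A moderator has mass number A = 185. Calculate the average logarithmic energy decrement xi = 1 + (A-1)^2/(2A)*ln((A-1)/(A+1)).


xi = 1 + (A-1)^2/(2A) * ln((A-1)/(A+1))
xi = 1 + (185-1)^2/(2*185) * ln((185-1)/(185 +1))
xi = 0.010772

0.010772


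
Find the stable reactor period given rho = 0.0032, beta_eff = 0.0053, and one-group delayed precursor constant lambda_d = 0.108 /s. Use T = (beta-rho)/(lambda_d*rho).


T = (beta - rho) / (lambda_d * rho)
T = (0.0053 - 0.0032) / (0.108 * 0.0032)
T = 6.0764 s

6.0764


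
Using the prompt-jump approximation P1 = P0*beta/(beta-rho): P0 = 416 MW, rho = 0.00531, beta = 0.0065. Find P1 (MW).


P1/P0 = beta / (beta - rho)
P1/P0 = 0.0065 / (0.0065 - 0.00531) = 5.462185
P1 = 416 * 5.462185 = 2272.3 MW

2272.3


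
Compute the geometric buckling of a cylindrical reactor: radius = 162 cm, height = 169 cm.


B^2 = (2.405/R)^2 + (pi/H)^2
B^2 = (2.405/162)^2 + (pi/169)^2
B^2 = 5.6596e-04 /cm^2

5.6596e-04


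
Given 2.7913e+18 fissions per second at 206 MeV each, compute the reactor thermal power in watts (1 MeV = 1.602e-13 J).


P = fission_rate * E_MeV * 1.602e-13
P = 2.7913e+18 * 206 * 1.602e-13
P = 9.2116e+07 W

9.2116e+07


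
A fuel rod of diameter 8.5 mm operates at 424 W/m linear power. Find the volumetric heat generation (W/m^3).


r = D / 2 / 1000 = 8.5 / 2 / 1000 = 0.00425 m
q''' = q' / (pi * r^2)
q''' = 424 / (pi * 0.00425^2)
q''' = 7.4720e+06 W/m^3

7.4720e+06


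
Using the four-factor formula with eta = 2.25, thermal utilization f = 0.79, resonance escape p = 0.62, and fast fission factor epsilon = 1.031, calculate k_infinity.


k_inf = eta * f * p * epsilon
k_inf = 2.25 * 0.79 * 0.62 * 1.031
k_inf = 1.1362

1.1362


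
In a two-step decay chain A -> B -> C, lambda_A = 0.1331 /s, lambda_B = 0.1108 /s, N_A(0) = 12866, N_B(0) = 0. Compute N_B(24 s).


N_B(t) = lambda_A * N_A0 / (lambda_B - lambda_A) * [exp(-lambda_A*t) - exp(-lambda_B*t)]
exp(-0.1331*24) = 0.04099111; exp(-0.1108*24) = 0.07000420
N_B = 0.1331 * 12866 / (0.1108 - 0.1331) * (0.04099111 - 0.07000420)
N_B = 2228.0

2228.0


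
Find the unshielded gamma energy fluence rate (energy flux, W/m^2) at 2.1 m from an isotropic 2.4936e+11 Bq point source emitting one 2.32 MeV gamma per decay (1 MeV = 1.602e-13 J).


psi = A * E * 1.602e-13 / (4*pi*r^2)
psi = 2.4936e+11 * 2.32 * 1.602e-13 / (4*pi*2.1^2)
psi = 0.0016724 W/m^2

0.0016724


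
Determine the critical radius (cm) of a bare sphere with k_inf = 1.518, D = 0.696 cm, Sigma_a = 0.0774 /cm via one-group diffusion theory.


L^2 = D / Sigma_a = 0.696 / 0.0774 = 8.992248 cm^2
B_m^2 = (k_inf - 1) / L^2 = (1.518 - 1) / 8.992248 = 0.05760517 /cm^2
For a bare sphere: B_g = pi/R, so R_c = pi / sqrt(B_m^2)
R_c = pi / sqrt(0.05760517) = 13.089 cm

13.089


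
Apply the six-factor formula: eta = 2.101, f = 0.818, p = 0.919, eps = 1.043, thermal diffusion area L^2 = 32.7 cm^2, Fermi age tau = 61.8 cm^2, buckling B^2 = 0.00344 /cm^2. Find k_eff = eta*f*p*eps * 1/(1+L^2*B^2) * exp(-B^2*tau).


k_inf = eta*f*p*eps = 2.101*0.818*0.919*1.043 = 1.647325
P_TNL = 1/(1 + L^2*B^2) = 1/(1 + 32.7*0.00344) = 0.8988861
P_FNL = exp(-B^2*tau) = exp(-0.00344*61.8) = 0.8084859
k_eff = k_inf * P_TNL * P_FNL = 1.647325 * 0.8988861 * 0.8084859
k_eff = 1.1972

1.1972


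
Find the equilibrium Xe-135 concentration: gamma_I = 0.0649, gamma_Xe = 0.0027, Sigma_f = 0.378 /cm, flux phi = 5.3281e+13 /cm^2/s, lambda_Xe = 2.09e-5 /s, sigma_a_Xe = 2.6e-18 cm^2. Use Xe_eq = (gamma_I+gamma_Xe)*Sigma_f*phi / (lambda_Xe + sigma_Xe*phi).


Xe_eq = (gamma_I + gamma_Xe) * Sigma_f * phi / (lambda_Xe + sigma_Xe * phi)
Numerator = (0.0649 + 0.0027) * 0.378 * 5.3281e+13 = 1.361479e+12
Denominator = 2.09e-5 + 2.6e-18 * 5.3281e+13 = 1.594306e-04
Xe_eq = 1.361479e+12 / 1.594306e-04 = 8.5396e+15 /cm^3

8.5396e+15


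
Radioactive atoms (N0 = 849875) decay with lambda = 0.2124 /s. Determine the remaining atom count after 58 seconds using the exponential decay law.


N = N0 * exp(-lambda * t)
N = 849875 * exp(-0.2124 * 58)
N = 3.7948

3.7948


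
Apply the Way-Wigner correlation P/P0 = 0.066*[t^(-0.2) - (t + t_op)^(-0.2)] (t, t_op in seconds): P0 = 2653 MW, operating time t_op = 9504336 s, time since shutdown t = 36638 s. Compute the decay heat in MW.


P/P0 = 0.066 * [t^(-0.2) - (t + t_op)^(-0.2)]
P/P0 = 0.066 * [36638^(-0.2) - (36638 + 9504336)^(-0.2)]
P/P0 = 0.066 * [0.1222401 - 0.04018662] = 0.005415530
P = 2653 * 0.005415530 = 14.367 MW

14.367


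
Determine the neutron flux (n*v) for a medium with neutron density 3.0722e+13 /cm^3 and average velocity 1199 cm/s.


phi = n * v
phi = 3.0722e+13 * 1199
phi = 3.6836e+16 /cm^2/s

3.6836e+16


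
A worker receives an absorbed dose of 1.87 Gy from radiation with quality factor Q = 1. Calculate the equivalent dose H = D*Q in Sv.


H = D * Q
H = 1.87 * 1
H = 1.8700 Sv

1.8700


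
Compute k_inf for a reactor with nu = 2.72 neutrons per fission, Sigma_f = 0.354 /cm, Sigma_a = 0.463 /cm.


k_inf = nu * Sigma_f / Sigma_a
k_inf = 2.72 * 0.354 / 0.463
k_inf = 2.0797

2.0797


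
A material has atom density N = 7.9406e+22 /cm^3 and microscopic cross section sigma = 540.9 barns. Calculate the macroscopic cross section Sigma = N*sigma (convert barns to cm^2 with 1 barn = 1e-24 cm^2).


Sigma = N * sigma_barns * 1e-24
Sigma = 7.9406e+22 * 540.9 * 1e-24
Sigma = 42.951 /cm

42.951


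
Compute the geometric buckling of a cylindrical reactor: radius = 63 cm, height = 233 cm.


B^2 = (2.405/R)^2 + (pi/H)^2
B^2 = (2.405/63)^2 + (pi/233)^2
B^2 = 0.0016391 /cm^2

0.0016391


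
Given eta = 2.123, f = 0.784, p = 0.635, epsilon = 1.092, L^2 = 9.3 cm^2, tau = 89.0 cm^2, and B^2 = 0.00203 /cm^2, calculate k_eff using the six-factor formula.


k_inf = eta*f*p*eps = 2.123*0.784*0.635*1.092 = 1.154150
P_TNL = 1/(1 + L^2*B^2) = 1/(1 + 9.3*0.00203) = 0.9814708
P_FNL = exp(-B^2*tau) = exp(-0.00203*89.0) = 0.8347108
k_eff = k_inf * P_TNL * P_FNL = 1.154150 * 0.9814708 * 0.8347108
k_eff = 0.94553

0.94553


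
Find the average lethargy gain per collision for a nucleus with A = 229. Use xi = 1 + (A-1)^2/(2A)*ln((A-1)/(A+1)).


xi = 1 + (A-1)^2/(2A) * ln((A-1)/(A+1))
xi = 1 + (229-1)^2/(2*229) * ln((229-1)/(229 +1))
xi = 0.0087083

0.0087083


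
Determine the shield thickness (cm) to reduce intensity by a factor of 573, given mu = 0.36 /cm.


x = ln(factor) / mu
x = ln(573) / 0.36
x = 17.641 cm

17.641


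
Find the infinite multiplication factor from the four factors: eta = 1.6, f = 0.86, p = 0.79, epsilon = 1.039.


k_inf = eta * f * p * epsilon
k_inf = 1.6 * 0.86 * 0.79 * 1.039
k_inf = 1.1294

1.1294


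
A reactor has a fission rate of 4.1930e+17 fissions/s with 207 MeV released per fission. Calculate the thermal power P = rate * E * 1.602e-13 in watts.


P = fission_rate * E_MeV * 1.602e-13
P = 4.1930e+17 * 207 * 1.602e-13
P = 1.3905e+07 W

1.3905e+07


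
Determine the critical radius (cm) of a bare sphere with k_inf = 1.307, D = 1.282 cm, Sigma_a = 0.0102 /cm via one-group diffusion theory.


L^2 = D / Sigma_a = 1.282 / 0.0102 = 125.6863 cm^2
B_m^2 = (k_inf - 1) / L^2 = (1.307 - 1) / 125.6863 = 0.002442589 /cm^2
For a bare sphere: B_g = pi/R, so R_c = pi / sqrt(B_m^2)
R_c = pi / sqrt(0.002442589) = 63.566 cm

63.566


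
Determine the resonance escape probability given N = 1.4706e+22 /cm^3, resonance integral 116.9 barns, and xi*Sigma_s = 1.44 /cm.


p = exp(-N * I * 1e-24 / (xi*Sigma_s))
p = exp(-1.4706e+22 * 116.9 * 1e-24 / 1.44)
p = 0.30305

0.30305


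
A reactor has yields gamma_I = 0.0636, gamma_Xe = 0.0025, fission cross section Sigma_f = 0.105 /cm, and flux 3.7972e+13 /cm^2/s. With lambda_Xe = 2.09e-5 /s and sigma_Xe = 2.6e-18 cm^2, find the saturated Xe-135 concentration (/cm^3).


Xe_eq = (gamma_I + gamma_Xe) * Sigma_f * phi / (lambda_Xe + sigma_Xe * phi)
Numerator = (0.0636 + 0.0025) * 0.105 * 3.7972e+13 = 2.635447e+11
Denominator = 2.09e-5 + 2.6e-18 * 3.7972e+13 = 1.196272e-04
Xe_eq = 2.635447e+11 / 1.196272e-04 = 2.2030e+15 /cm^3

2.2030e+15


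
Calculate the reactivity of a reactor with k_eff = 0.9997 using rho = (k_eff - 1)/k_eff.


rho = (k_eff - 1) / k_eff
rho = (0.9997 - 1) / 0.9997
rho = -3.0009e-04

-3.0009e-04


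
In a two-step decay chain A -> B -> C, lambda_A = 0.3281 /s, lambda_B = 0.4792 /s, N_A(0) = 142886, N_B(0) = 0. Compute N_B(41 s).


N_B(t) = lambda_A * N_A0 / (lambda_B - lambda_A) * [exp(-lambda_A*t) - exp(-lambda_B*t)]
exp(-0.3281*41) = 1.438226e-06; exp(-0.4792*41) = 2.933117e-09
N_B = 0.3281 * 142886 / (0.4792 - 0.3281) * (1.438226e-06 - 2.933117e-09)
N_B = 0.44532

0.44532


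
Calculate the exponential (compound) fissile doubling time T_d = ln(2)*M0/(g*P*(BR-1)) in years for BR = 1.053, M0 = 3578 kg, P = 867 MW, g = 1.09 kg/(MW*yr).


Breeding gain G = BR - 1 = 1.053 - 1 = 0.053
Fissile production rate = g * P * G = 1.09 * 867 * 0.053 = 50.08659 kg/yr
T_d = ln(2) * M0 / (g * P * G)
T_d = ln(2) * 3578 / 50.08659 = 49.516 yr

49.516


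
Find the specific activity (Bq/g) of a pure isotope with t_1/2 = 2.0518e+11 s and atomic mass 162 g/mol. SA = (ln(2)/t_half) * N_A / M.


lambda = ln(2) / t_half = ln(2) / 2.0518e+11 = 3.378239e-12 /s
SA = lambda * N_A / M
SA = 3.378239e-12 * 6.022e23 / 162
SA = 1.2558e+10 Bq/g

1.2558e+10


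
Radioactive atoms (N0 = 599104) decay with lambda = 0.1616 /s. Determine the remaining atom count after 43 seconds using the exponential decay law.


N = N0 * exp(-lambda * t)
N = 599104 * exp(-0.1616 * 43)
N = 575.01

575.01


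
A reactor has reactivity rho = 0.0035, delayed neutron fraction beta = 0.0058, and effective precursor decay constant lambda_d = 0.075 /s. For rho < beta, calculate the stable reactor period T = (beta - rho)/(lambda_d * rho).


T = (beta - rho) / (lambda_d * rho)
T = (0.0058 - 0.0035) / (0.075 * 0.0035)
T = 8.7619 s

8.7619


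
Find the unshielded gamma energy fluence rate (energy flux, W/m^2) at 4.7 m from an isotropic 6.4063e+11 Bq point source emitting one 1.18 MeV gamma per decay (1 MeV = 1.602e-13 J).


psi = A * E * 1.602e-13 / (4*pi*r^2)
psi = 6.4063e+11 * 1.18 * 1.602e-13 / (4*pi*4.7^2)
psi = 4.3626e-04 W/m^2

4.3626e-04


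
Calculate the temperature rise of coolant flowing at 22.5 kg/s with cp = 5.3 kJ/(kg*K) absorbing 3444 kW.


dT = Q / (m_dot * cp)
dT = 3444 / (22.5 * 5.3)
dT = 28.881 C

28.881


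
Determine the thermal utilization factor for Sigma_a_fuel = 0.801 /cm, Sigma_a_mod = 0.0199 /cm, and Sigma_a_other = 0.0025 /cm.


f = Sigma_a_fuel / (Sigma_a_fuel + Sigma_a_mod + Sigma_a_other)
f = 0.801 / (0.801 + 0.0199 + 0.0025)
f = 0.97280

0.97280


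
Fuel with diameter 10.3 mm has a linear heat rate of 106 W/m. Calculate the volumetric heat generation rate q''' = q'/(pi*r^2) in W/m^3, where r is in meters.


r = D / 2 / 1000 = 10.3 / 2 / 1000 = 0.00515 m
q''' = q' / (pi * r^2)
q''' = 106 / (pi * 0.00515^2)
q''' = 1.2722e+06 W/m^3

1.2722e+06


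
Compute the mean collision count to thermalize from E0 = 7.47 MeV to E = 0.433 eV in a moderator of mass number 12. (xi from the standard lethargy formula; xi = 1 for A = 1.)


xi = 1 + (A-1)^2/(2A)*ln((A-1)/(A+1)) = 0.1577690 (for A = 12)
n = ln(E0/E) / xi
n = ln(7.47e6 / 0.433) / 0.1577690
n = ln(1.725173e+07) / 0.1577690 = 105.62

105.62


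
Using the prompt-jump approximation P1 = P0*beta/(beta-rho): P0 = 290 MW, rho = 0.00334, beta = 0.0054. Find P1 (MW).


P1/P0 = beta / (beta - rho)
P1/P0 = 0.0054 / (0.0054 - 0.00334) = 2.621359
P1 = 290 * 2.621359 = 760.19 MW

760.19


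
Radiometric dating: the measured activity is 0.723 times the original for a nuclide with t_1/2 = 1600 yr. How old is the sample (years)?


lambda = ln(2) / t_half = ln(2) / 1600 = 4.332170e-04 /yr
t = -ln(A/A0) / lambda
t = -ln(0.723) / 4.332170e-04
t = 748.69 yr

748.69


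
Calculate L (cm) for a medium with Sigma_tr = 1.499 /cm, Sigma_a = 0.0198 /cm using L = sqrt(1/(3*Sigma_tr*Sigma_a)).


D = 1 / (3 * Sigma_tr) = 1 / (3 * 1.499) = 0.2223705 cm
L = sqrt(D / Sigma_a)
L = sqrt(0.2223705 / 0.0198)
L = 3.3512 cm

3.3512


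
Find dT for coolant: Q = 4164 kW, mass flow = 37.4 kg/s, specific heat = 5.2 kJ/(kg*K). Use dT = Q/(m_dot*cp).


dT = Q / (m_dot * cp)
dT = 4164 / (37.4 * 5.2)
dT = 21.411 C

21.411


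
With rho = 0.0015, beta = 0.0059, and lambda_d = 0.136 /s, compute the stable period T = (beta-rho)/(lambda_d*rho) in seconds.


T = (beta - rho) / (lambda_d * rho)
T = (0.0059 - 0.0015) / (0.136 * 0.0015)
T = 21.569 s

21.569


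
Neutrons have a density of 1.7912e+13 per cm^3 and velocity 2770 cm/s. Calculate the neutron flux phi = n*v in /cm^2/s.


phi = n * v
phi = 1.7912e+13 * 2770
phi = 4.9616e+16 /cm^2/s

4.9616e+16


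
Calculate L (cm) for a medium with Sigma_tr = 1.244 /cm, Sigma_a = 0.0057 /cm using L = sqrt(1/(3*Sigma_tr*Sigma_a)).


D = 1 / (3 * Sigma_tr) = 1 / (3 * 1.244) = 0.2679528 cm
L = sqrt(D / Sigma_a)
L = sqrt(0.2679528 / 0.0057)
L = 6.8563 cm

6.8563


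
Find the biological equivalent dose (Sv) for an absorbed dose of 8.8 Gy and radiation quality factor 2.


H = D * Q
H = 8.8 * 2
H = 17.600 Sv

17.600


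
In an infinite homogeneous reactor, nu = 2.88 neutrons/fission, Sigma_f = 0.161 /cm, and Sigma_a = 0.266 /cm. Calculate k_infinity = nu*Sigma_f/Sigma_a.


k_inf = nu * Sigma_f / Sigma_a
k_inf = 2.88 * 0.161 / 0.266
k_inf = 1.7432

1.7432


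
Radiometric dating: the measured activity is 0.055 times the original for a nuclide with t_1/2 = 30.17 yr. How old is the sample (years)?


lambda = ln(2) / t_half = ln(2) / 30.17 = 0.02297472 /yr
t = -ln(A/A0) / lambda
t = -ln(0.055) / 0.02297472
t = 126.24 yr

126.24


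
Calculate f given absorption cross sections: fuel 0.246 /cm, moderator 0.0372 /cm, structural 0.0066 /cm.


f = Sigma_a_fuel / (Sigma_a_fuel + Sigma_a_mod + Sigma_a_other)
f = 0.246 / (0.246 + 0.0372 + 0.0066)
f = 0.84886

0.84886


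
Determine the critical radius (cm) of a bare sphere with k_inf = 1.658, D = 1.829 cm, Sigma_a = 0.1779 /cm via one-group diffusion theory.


L^2 = D / Sigma_a = 1.829 / 0.1779 = 10.28106 cm^2
B_m^2 = (k_inf - 1) / L^2 = (1.658 - 1) / 10.28106 = 0.06400118 /cm^2
For a bare sphere: B_g = pi/R, so R_c = pi / sqrt(B_m^2)
R_c = pi / sqrt(0.06400118) = 12.418 cm

12.418


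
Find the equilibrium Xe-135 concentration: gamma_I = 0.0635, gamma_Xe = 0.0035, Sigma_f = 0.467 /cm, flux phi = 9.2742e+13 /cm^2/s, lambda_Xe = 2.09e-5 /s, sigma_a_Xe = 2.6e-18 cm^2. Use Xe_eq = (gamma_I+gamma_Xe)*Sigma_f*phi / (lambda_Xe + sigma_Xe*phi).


Xe_eq = (gamma_I + gamma_Xe) * Sigma_f * phi / (lambda_Xe + sigma_Xe * phi)
Numerator = (0.0635 + 0.0035) * 0.467 * 9.2742e+13 = 2.901804e+12
Denominator = 2.09e-5 + 2.6e-18 * 9.2742e+13 = 2.620292e-04
Xe_eq = 2.901804e+12 / 2.620292e-04 = 1.1074e+16 /cm^3

1.1074e+16


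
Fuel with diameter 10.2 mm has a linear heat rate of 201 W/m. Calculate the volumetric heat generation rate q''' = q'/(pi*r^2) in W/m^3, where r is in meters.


r = D / 2 / 1000 = 10.2 / 2 / 1000 = 0.0051 m
q''' = q' / (pi * r^2)
q''' = 201 / (pi * 0.0051^2)
q''' = 2.4598e+06 W/m^3

2.4598e+06


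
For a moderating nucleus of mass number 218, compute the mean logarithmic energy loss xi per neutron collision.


xi = 1 + (A-1)^2/(2A) * ln((A-1)/(A+1))
xi = 1 + (218-1)^2/(2*218) * ln((218-1)/(218 +1))
xi = 0.0091463

0.0091463


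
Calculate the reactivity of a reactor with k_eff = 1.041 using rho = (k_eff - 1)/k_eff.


rho = (k_eff - 1) / k_eff
rho = (1.041 - 1) / 1.041
rho = 0.039385

0.039385


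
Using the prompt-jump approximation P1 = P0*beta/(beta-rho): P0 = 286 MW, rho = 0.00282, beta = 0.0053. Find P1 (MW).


P1/P0 = beta / (beta - rho)
P1/P0 = 0.0053 / (0.0053 - 0.00282) = 2.137097
P1 = 286 * 2.137097 = 611.21 MW

611.21


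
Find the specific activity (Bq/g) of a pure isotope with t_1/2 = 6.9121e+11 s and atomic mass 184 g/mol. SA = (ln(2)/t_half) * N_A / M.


lambda = ln(2) / t_half = ln(2) / 6.9121e+11 = 1.002803e-12 /s
SA = lambda * N_A / M
SA = 1.002803e-12 * 6.022e23 / 184
SA = 3.2820e+09 Bq/g

3.2820e+09


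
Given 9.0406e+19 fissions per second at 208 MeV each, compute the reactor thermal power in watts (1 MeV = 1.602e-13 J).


P = fission_rate * E_MeV * 1.602e-13
P = 9.0406e+19 * 208 * 1.602e-13
P = 3.0125e+09 W

3.0125e+09


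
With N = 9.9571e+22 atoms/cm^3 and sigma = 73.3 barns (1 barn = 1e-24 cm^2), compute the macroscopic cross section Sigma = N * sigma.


Sigma = N * sigma_barns * 1e-24
Sigma = 9.9571e+22 * 73.3 * 1e-24
Sigma = 7.2986 /cm

7.2986


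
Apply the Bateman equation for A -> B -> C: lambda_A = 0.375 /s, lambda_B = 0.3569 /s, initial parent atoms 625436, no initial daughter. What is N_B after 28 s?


N_B(t) = lambda_A * N_A0 / (lambda_B - lambda_A) * [exp(-lambda_A*t) - exp(-lambda_B*t)]
exp(-0.375*28) = 2.753645e-05; exp(-0.3569*28) = 4.570970e-05
N_B = 0.375 * 625436 / (0.3569 - 0.375) * (2.753645e-05 - 4.570970e-05)
N_B = 235.49

235.49


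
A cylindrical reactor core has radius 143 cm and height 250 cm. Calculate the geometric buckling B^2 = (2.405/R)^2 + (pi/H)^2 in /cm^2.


B^2 = (2.405/R)^2 + (pi/H)^2
B^2 = (2.405/143)^2 + (pi/250)^2
B^2 = 4.4076e-04 /cm^2

4.4076e-04


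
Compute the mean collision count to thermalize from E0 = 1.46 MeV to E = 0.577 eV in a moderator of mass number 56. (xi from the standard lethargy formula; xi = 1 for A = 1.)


xi = 1 + (A-1)^2/(2A)*ln((A-1)/(A+1)) = 0.03529286 (for A = 56)
n = ln(E0/E) / xi
n = ln(1.46e6 / 0.577) / 0.03529286
n = ln(2.530329e+06) / 0.03529286 = 417.76

417.76


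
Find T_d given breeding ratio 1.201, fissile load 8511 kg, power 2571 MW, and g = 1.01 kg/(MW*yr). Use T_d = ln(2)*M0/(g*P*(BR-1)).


Breeding gain G = BR - 1 = 1.201 - 1 = 0.201
Fissile production rate = g * P * G = 1.01 * 2571 * 0.201 = 521.93871 kg/yr
T_d = ln(2) * M0 / (g * P * G)
T_d = ln(2) * 8511 / 521.93871 = 11.303 yr

11.303


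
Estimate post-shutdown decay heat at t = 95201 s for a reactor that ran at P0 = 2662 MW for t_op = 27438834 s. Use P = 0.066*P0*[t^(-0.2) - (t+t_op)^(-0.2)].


P/P0 = 0.066 * [t^(-0.2) - (t + t_op)^(-0.2)]
P/P0 = 0.066 * [95201^(-0.2) - (95201 + 27438834)^(-0.2)]
P/P0 = 0.066 * [0.1009884 - 0.03251068] = 0.004519530
P = 2662 * 0.004519530 = 12.031 MW

12.031


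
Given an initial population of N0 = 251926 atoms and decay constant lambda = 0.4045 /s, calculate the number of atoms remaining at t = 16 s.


N = N0 * exp(-lambda * t)
N = 251926 * exp(-0.4045 * 16)
N = 389.51

389.51


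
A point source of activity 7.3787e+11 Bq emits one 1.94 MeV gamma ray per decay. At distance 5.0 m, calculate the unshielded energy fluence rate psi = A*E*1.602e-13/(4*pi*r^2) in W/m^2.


psi = A * E * 1.602e-13 / (4*pi*r^2)
psi = 7.3787e+11 * 1.94 * 1.602e-13 / (4*pi*5.0^2)
psi = 7.2995e-04 W/m^2

7.2995e-04


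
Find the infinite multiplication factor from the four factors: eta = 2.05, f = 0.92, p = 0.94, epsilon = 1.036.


k_inf = eta * f * p * epsilon
k_inf = 2.05 * 0.92 * 0.94 * 1.036
k_inf = 1.8367

1.8367


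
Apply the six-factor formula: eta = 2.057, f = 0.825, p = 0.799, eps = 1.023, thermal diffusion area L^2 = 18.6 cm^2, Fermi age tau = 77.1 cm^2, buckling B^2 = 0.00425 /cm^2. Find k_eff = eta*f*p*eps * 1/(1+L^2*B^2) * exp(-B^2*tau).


k_inf = eta*f*p*eps = 2.057*0.825*0.799*1.023 = 1.387109
P_TNL = 1/(1 + L^2*B^2) = 1/(1 + 18.6*0.00425) = 0.9267411
P_FNL = exp(-B^2*tau) = exp(-0.00425*77.1) = 0.7205972
k_eff = k_inf * P_TNL * P_FNL = 1.387109 * 0.9267411 * 0.7205972
k_eff = 0.92632

0.92632


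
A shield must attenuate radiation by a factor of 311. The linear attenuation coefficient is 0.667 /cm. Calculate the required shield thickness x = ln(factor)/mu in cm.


x = ln(factor) / mu
x = ln(311) / 0.667
x = 8.6054 cm

8.6054


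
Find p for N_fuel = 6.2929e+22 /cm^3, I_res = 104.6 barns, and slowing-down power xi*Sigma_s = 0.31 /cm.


p = exp(-N * I * 1e-24 / (xi*Sigma_s))
p = exp(-6.2929e+22 * 104.6 * 1e-24 / 0.31)
p = 6.0038e-10

6.0038e-10


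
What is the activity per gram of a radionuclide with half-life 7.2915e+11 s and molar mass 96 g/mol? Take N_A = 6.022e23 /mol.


lambda = ln(2) / t_half = ln(2) / 7.2915e+11 = 9.506236e-13 /s
SA = lambda * N_A / M
SA = 9.506236e-13 * 6.022e23 / 96
SA = 5.9632e+09 Bq/g

5.9632e+09


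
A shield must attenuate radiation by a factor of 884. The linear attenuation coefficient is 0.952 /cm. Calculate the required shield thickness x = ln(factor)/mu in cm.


x = ln(factor) / mu
x = ln(884) / 0.952
x = 7.1265 cm

7.1265


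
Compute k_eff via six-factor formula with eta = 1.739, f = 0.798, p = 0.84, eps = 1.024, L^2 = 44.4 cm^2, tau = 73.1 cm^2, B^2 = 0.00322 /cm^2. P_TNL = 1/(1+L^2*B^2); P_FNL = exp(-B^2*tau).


k_inf = eta*f*p*eps = 1.739*0.798*0.84*1.024 = 1.193663
P_TNL = 1/(1 + L^2*B^2) = 1/(1 + 44.4*0.00322) = 0.8749151
P_FNL = exp(-B^2*tau) = exp(-0.00322*73.1) = 0.7902689
k_eff = k_inf * P_TNL * P_FNL = 1.193663 * 0.8749151 * 0.7902689
k_eff = 0.82532

0.82532


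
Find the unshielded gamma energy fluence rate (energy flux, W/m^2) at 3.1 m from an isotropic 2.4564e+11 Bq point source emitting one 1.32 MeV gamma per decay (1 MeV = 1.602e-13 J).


psi = A * E * 1.602e-13 / (4*pi*r^2)
psi = 2.4564e+11 * 1.32 * 1.602e-13 / (4*pi*3.1^2)
psi = 4.3013e-04 W/m^2

4.3013e-04


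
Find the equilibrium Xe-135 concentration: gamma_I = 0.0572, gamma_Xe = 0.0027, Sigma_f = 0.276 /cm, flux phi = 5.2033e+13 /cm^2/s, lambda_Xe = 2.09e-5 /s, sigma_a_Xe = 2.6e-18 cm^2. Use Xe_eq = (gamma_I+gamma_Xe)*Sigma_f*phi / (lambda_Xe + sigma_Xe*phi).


Xe_eq = (gamma_I + gamma_Xe) * Sigma_f * phi / (lambda_Xe + sigma_Xe * phi)
Numerator = (0.0572 + 0.0027) * 0.276 * 5.2033e+13 = 8.602304e+11
Denominator = 2.09e-5 + 2.6e-18 * 5.2033e+13 = 1.561858e-04
Xe_eq = 8.602304e+11 / 1.561858e-04 = 5.5077e+15 /cm^3

5.5077e+15


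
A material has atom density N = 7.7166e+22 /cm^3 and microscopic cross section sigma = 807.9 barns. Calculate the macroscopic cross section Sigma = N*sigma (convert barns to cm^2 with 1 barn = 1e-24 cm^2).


Sigma = N * sigma_barns * 1e-24
Sigma = 7.7166e+22 * 807.9 * 1e-24
Sigma = 62.342 /cm

62.342


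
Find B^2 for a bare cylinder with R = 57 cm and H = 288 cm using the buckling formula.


B^2 = (2.405/R)^2 + (pi/H)^2
B^2 = (2.405/57)^2 + (pi/288)^2
B^2 = 0.0018992 /cm^2

0.0018992


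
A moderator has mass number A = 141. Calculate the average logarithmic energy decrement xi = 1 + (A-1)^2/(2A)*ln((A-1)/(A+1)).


xi = 1 + (A-1)^2/(2A) * ln((A-1)/(A+1))
xi = 1 + (141-1)^2/(2*141) * ln((141-1)/(141 +1))
xi = 0.014118

0.014118


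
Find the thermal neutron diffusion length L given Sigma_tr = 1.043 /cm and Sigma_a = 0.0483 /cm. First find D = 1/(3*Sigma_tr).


D = 1 / (3 * Sigma_tr) = 1 / (3 * 1.043) = 0.3195909 cm
L = sqrt(D / Sigma_a)
L = sqrt(0.3195909 / 0.0483)
L = 2.5723 cm

2.5723


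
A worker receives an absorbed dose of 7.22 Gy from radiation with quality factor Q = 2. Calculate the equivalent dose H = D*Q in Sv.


H = D * Q
H = 7.22 * 2
H = 14.440 Sv

14.440


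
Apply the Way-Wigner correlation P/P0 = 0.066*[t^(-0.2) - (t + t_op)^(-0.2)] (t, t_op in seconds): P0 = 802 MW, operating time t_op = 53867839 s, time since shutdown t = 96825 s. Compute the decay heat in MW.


P/P0 = 0.066 * [t^(-0.2) - (t + t_op)^(-0.2)]
P/P0 = 0.066 * [96825^(-0.2) - (96825 + 53867839)^(-0.2)]
P/P0 = 0.066 * [0.1006474 - 0.02841699] = 0.004767207
P = 802 * 0.004767207 = 3.8233 MW

3.8233


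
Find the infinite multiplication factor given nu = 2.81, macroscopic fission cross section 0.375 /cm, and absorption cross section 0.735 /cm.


k_inf = nu * Sigma_f / Sigma_a
k_inf = 2.81 * 0.375 / 0.735
k_inf = 1.4337

1.4337


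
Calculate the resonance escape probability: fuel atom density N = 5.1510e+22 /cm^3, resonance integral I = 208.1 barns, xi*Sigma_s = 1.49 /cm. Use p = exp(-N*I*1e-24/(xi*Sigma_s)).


p = exp(-N * I * 1e-24 / (xi*Sigma_s))
p = exp(-5.1510e+22 * 208.1 * 1e-24 / 1.49)
p = 7.5099e-04

7.5099e-04


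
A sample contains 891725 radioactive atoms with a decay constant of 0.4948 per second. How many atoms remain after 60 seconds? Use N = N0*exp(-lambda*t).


N = N0 * exp(-lambda * t)
N = 891725 * exp(-0.4948 * 60)
N = 1.1400e-07

1.1400e-07


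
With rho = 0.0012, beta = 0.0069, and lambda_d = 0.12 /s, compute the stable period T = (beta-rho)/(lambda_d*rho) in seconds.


T = (beta - rho) / (lambda_d * rho)
T = (0.0069 - 0.0012) / (0.12 * 0.0012)
T = 39.583 s

39.583


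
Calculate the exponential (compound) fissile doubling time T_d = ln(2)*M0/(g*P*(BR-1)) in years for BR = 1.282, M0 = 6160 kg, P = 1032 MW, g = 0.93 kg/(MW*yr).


Breeding gain G = BR - 1 = 1.282 - 1 = 0.282
Fissile production rate = g * P * G = 0.93 * 1032 * 0.282 = 270.65232 kg/yr
T_d = ln(2) * M0 / (g * P * G)
T_d = ln(2) * 6160 / 270.65232 = 15.776 yr

15.776


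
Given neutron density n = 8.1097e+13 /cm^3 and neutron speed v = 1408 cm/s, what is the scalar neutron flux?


phi = n * v
phi = 8.1097e+13 * 1408
phi = 1.1418e+17 /cm^2/s

1.1418e+17


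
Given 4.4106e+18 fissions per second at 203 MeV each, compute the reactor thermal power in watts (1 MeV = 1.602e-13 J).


P = fission_rate * E_MeV * 1.602e-13
P = 4.4106e+18 * 203 * 1.602e-13
P = 1.4344e+08 W

1.4344e+08


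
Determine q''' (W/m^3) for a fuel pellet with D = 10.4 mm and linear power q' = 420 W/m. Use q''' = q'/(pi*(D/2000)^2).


r = D / 2 / 1000 = 10.4 / 2 / 1000 = 0.0052 m
q''' = q' / (pi * r^2)
q''' = 420 / (pi * 0.0052^2)
q''' = 4.9442e+06 W/m^3

4.9442e+06


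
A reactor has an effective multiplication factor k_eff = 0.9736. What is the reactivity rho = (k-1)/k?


rho = (k_eff - 1) / k_eff
rho = (0.9736 - 1) / 0.9736
rho = -0.027116

-0.027116


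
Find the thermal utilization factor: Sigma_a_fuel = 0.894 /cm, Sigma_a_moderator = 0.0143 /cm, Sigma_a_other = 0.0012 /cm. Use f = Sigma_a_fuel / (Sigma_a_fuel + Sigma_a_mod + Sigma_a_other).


f = Sigma_a_fuel / (Sigma_a_fuel + Sigma_a_mod + Sigma_a_other)
f = 0.894 / (0.894 + 0.0143 + 0.0012)
f = 0.98296

0.98296


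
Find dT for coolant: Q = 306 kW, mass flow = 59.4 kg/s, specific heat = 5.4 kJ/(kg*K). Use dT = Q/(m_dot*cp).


dT = Q / (m_dot * cp)
dT = 306 / (59.4 * 5.4)
dT = 0.95398 C

0.95398


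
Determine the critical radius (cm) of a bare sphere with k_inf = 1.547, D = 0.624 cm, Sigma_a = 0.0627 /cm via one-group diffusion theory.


L^2 = D / Sigma_a = 0.624 / 0.0627 = 9.952153 cm^2
B_m^2 = (k_inf - 1) / L^2 = (1.547 - 1) / 9.952153 = 0.05496298 /cm^2
For a bare sphere: B_g = pi/R, so R_c = pi / sqrt(B_m^2)
R_c = pi / sqrt(0.05496298) = 13.400 cm

13.400


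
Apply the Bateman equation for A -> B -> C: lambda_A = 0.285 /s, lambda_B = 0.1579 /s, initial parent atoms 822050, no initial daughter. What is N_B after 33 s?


N_B(t) = lambda_A * N_A0 / (lambda_B - lambda_A) * [exp(-lambda_A*t) - exp(-lambda_B*t)]
exp(-0.285*33) = 8.231148e-05; exp(-0.1579*33) = 0.005457852
N_B = 0.285 * 822050 / (0.1579 - 0.285) * (8.231148e-05 - 0.005457852)
N_B = 9908.8

9908.8


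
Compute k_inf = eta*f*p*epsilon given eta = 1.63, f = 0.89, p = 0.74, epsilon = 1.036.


k_inf = eta * f * p * epsilon
k_inf = 1.63 * 0.89 * 0.74 * 1.036
k_inf = 1.1122

1.1122


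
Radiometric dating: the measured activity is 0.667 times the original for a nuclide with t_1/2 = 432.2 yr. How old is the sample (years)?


lambda = ln(2) / t_half = ln(2) / 432.2 = 0.001603765 /yr
t = -ln(A/A0) / lambda
t = -ln(0.667) / 0.001603765
t = 252.51 yr

252.51


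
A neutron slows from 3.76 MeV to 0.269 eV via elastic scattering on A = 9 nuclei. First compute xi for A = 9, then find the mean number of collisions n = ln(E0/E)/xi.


xi = 1 + (A-1)^2/(2A)*ln((A-1)/(A+1)) = 0.2066007 (for A = 9)
n = ln(E0/E) / xi
n = ln(3.76e6 / 0.269) / 0.2066007
n = ln(1.397770e+07) / 0.2066007 = 79.637

79.637


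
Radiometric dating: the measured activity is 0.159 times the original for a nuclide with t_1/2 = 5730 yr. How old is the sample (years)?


lambda = ln(2) / t_half = ln(2) / 5730 = 1.209681e-04 /yr
t = -ln(A/A0) / lambda
t = -ln(0.159) / 1.209681e-04
t = 15201 yr

15201


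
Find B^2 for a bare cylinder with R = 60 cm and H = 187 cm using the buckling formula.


B^2 = (2.405/R)^2 + (pi/H)^2
B^2 = (2.405/60)^2 + (pi/187)^2
B^2 = 0.0018889 /cm^2

0.0018889


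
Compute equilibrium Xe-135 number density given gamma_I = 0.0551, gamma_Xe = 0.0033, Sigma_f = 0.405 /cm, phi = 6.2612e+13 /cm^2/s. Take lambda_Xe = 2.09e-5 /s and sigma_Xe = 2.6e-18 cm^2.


Xe_eq = (gamma_I + gamma_Xe) * Sigma_f * phi / (lambda_Xe + sigma_Xe * phi)
Numerator = (0.0551 + 0.0033) * 0.405 * 6.2612e+13 = 1.480899e+12
Denominator = 2.09e-5 + 2.6e-18 * 6.2612e+13 = 1.836912e-04
Xe_eq = 1.480899e+12 / 1.836912e-04 = 8.0619e+15 /cm^3

8.0619e+15


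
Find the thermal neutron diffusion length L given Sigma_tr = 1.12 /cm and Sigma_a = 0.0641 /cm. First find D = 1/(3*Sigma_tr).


D = 1 / (3 * Sigma_tr) = 1 / (3 * 1.12) = 0.2976190 cm
L = sqrt(D / Sigma_a)
L = sqrt(0.2976190 / 0.0641)
L = 2.1548 cm

2.1548


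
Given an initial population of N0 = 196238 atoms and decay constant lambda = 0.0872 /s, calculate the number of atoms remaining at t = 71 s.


N = N0 * exp(-lambda * t)
N = 196238 * exp(-0.0872 * 71)
N = 401.77

401.77


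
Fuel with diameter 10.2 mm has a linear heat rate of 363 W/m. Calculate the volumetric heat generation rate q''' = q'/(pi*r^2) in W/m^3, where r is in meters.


r = D / 2 / 1000 = 10.2 / 2 / 1000 = 0.0051 m
q''' = q' / (pi * r^2)
q''' = 363 / (pi * 0.0051^2)
q''' = 4.4424e+06 W/m^3

4.4424e+06


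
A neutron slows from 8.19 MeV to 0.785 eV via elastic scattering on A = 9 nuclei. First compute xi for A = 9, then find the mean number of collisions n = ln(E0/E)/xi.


xi = 1 + (A-1)^2/(2A)*ln((A-1)/(A+1)) = 0.2066007 (for A = 9)
n = ln(E0/E) / xi
n = ln(8.19e6 / 0.785) / 0.2066007
n = ln(1.043312e+07) / 0.2066007 = 78.221

78.221


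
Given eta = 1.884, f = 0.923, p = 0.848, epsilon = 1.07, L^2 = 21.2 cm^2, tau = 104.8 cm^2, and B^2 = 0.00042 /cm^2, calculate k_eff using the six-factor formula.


k_inf = eta*f*p*eps = 1.884*0.923*0.848*1.07 = 1.577837
P_TNL = 1/(1 + L^2*B^2) = 1/(1 + 21.2*0.00042) = 0.9911746
P_FNL = exp(-B^2*tau) = exp(-0.00042*104.8) = 0.9569386
k_eff = k_inf * P_TNL * P_FNL = 1.577837 * 0.9911746 * 0.9569386
k_eff = 1.4966

1.4966


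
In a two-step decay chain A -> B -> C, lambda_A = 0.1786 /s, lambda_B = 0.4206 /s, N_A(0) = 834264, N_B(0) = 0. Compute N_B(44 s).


N_B(t) = lambda_A * N_A0 / (lambda_B - lambda_A) * [exp(-lambda_A*t) - exp(-lambda_B*t)]
exp(-0.1786*44) = 3.864918e-04; exp(-0.4206*44) = 9.178519e-09
N_B = 0.1786 * 834264 / (0.4206 - 0.1786) * (3.864918e-04 - 9.178519e-09)
N_B = 237.96

237.96


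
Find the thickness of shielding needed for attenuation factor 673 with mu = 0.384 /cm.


x = ln(factor) / mu
x = ln(673) / 0.384
x = 16.958 cm

16.958


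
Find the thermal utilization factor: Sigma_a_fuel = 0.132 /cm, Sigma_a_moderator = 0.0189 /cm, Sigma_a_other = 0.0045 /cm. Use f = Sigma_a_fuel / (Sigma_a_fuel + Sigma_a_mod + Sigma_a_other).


f = Sigma_a_fuel / (Sigma_a_fuel + Sigma_a_mod + Sigma_a_other)
f = 0.132 / (0.132 + 0.0189 + 0.0045)
f = 0.84942

0.84942


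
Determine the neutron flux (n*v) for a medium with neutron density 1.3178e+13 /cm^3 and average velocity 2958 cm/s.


phi = n * v
phi = 1.3178e+13 * 2958
phi = 3.8981e+16 /cm^2/s

3.8981e+16


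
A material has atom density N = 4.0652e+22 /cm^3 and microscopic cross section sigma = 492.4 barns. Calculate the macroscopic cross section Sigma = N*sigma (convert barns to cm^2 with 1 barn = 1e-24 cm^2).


Sigma = N * sigma_barns * 1e-24
Sigma = 4.0652e+22 * 492.4 * 1e-24
Sigma = 20.017 /cm

20.017


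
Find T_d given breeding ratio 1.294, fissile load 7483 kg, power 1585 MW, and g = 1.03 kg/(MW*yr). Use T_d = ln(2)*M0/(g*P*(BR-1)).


Breeding gain G = BR - 1 = 1.294 - 1 = 0.294
Fissile production rate = g * P * G = 1.03 * 1585 * 0.294 = 479.9697 kg/yr
T_d = ln(2) * M0 / (g * P * G)
T_d = ln(2) * 7483 / 479.9697 = 10.807 yr

10.807


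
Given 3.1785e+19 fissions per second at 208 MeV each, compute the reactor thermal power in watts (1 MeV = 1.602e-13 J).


P = fission_rate * E_MeV * 1.602e-13
P = 3.1785e+19 * 208 * 1.602e-13
P = 1.0591e+09 W

1.0591e+09


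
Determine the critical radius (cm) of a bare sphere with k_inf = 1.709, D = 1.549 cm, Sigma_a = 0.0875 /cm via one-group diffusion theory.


L^2 = D / Sigma_a = 1.549 / 0.0875 = 17.70286 cm^2
B_m^2 = (k_inf - 1) / L^2 = (1.709 - 1) / 17.70286 = 0.04005003 /cm^2
For a bare sphere: B_g = pi/R, so R_c = pi / sqrt(B_m^2)
R_c = pi / sqrt(0.04005003) = 15.698 cm

15.698


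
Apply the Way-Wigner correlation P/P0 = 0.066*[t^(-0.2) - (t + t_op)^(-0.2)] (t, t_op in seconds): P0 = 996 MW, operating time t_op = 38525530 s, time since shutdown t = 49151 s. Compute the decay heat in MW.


P/P0 = 0.066 * [t^(-0.2) - (t + t_op)^(-0.2)]
P/P0 = 0.066 * [49151^(-0.2) - (49151 + 38525530)^(-0.2)]
P/P0 = 0.066 * [0.1152640 - 0.03039062] = 0.005601643
P = 996 * 0.005601643 = 5.5792 MW

5.5792


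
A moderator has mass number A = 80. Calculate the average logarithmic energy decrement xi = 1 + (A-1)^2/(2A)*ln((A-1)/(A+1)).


xi = 1 + (A-1)^2/(2A) * ln((A-1)/(A+1))
xi = 1 + (80-1)^2/(2*80) * ln((80-1)/(80 +1))
xi = 0.024793

0.024793


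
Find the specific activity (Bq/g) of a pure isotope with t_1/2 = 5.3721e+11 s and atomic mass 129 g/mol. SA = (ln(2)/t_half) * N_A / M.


lambda = ln(2) / t_half = ln(2) / 5.3721e+11 = 1.290272e-12 /s
SA = lambda * N_A / M
SA = 1.290272e-12 * 6.022e23 / 129
SA = 6.0233e+09 Bq/g

6.0233e+09


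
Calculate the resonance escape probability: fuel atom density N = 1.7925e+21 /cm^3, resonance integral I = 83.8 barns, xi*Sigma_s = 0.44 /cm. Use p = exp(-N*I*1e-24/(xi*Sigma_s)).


p = exp(-N * I * 1e-24 / (xi*Sigma_s))
p = exp(-1.7925e+21 * 83.8 * 1e-24 / 0.44)
p = 0.71078

0.71078


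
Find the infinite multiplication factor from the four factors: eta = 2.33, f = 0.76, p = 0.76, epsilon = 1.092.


k_inf = eta * f * p * epsilon
k_inf = 2.33 * 0.76 * 0.76 * 1.092
k_inf = 1.4696

1.4696


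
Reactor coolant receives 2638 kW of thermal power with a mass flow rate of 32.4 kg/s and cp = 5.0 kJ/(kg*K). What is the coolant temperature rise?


dT = Q / (m_dot * cp)
dT = 2638 / (32.4 * 5.0)
dT = 16.284 C

16.284


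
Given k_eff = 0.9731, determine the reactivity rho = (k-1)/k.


rho = (k_eff - 1) / k_eff
rho = (0.9731 - 1) / 0.9731
rho = -0.027644

-0.027644


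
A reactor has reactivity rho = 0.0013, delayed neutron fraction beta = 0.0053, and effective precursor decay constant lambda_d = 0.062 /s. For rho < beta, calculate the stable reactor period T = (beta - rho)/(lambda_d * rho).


T = (beta - rho) / (lambda_d * rho)
T = (0.0053 - 0.0013) / (0.062 * 0.0013)
T = 49.628 s

49.628


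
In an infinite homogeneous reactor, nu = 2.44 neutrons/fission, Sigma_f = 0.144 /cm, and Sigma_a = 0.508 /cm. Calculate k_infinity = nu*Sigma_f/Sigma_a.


k_inf = nu * Sigma_f / Sigma_a
k_inf = 2.44 * 0.144 / 0.508
k_inf = 0.69165

0.69165
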